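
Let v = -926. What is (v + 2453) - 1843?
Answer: -316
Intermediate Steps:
(v + 2453) - 1843 = (-926 + 2453) - 1843 = 1527 - 1843 = -316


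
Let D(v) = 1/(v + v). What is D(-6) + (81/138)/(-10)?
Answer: -49/345 ≈ -0.14203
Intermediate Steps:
D(v) = 1/(2*v)
D(-6) + (81/138)/(-10) = (½)/(-6) + (81/138)/(-10) = (½)*(-⅙) + (81*(1/138))*(-⅒) = -1/12 + (27/46)*(-⅒) = -1/12 - 27/460 = -49/345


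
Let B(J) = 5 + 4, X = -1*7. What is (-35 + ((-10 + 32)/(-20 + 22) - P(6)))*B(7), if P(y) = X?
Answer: -153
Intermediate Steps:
X = -7
P(y) = -7
B(J) = 9
(-35 + ((-10 + 32)/(-20 + 22) - P(6)))*B(7) = (-35 + ((-10 + 32)/(-20 + 22) - 1*(-7)))*9 = (-35 + (22/2 + 7))*9 = (-35 + (22*(½) + 7))*9 = (-35 + (11 + 7))*9 = (-35 + 18)*9 = -17*9 = -153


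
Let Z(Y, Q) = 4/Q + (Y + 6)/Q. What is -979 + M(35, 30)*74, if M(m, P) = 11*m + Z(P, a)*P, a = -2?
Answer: -16889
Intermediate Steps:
Z(Y, Q) = 4/Q + (6 + Y)/Q
M(m, P) = 11*m + P*(-5 - P/2) (M(m, P) = 11*m + ((10 + P)/(-2))*P = 11*m + (-(10 + P)/2)*P = 11*m + (-5 - P/2)*P = 11*m + P*(-5 - P/2))
-979 + M(35, 30)*74 = -979 + (11*35 - 1/2*30*(10 + 30))*74 = -979 + (385 - 1/2*30*40)*74 = -979 + (385 - 600)*74 = -979 - 215*74 = -979 - 15910 = -16889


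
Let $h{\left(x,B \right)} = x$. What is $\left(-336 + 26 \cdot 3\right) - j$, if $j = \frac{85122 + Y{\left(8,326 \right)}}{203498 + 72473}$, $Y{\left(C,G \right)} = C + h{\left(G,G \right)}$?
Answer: $- \frac{71285974}{275971} \approx -258.31$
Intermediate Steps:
$Y{\left(C,G \right)} = C + G$
$j = \frac{85456}{275971}$ ($j = \frac{85122 + \left(8 + 326\right)}{203498 + 72473} = \frac{85122 + 334}{275971} = 85456 \cdot \frac{1}{275971} = \frac{85456}{275971} \approx 0.30966$)
$\left(-336 + 26 \cdot 3\right) - j = \left(-336 + 26 \cdot 3\right) - \frac{85456}{275971} = \left(-336 + 78\right) - \frac{85456}{275971} = -258 - \frac{85456}{275971} = - \frac{71285974}{275971}$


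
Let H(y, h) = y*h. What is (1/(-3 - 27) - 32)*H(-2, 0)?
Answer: 0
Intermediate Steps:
H(y, h) = h*y
(1/(-3 - 27) - 32)*H(-2, 0) = (1/(-3 - 27) - 32)*(0*(-2)) = (1/(-30) - 32)*0 = (-1/30 - 32)*0 = -961/30*0 = 0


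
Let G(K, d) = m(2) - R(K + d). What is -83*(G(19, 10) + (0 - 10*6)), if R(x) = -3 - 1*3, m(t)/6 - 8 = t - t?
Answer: 498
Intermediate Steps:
m(t) = 48 (m(t) = 48 + 6*(t - t) = 48 + 6*0 = 48 + 0 = 48)
R(x) = -6 (R(x) = -3 - 3 = -6)
G(K, d) = 54 (G(K, d) = 48 - 1*(-6) = 48 + 6 = 54)
-83*(G(19, 10) + (0 - 10*6)) = -83*(54 + (0 - 10*6)) = -83*(54 + (0 - 60)) = -83*(54 - 60) = -83*(-6) = 498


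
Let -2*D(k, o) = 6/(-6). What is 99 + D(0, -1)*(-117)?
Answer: 81/2 ≈ 40.500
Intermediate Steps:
D(k, o) = ½ (D(k, o) = -3/(-6) = -3*(-1)/6 = -½*(-1) = ½)
99 + D(0, -1)*(-117) = 99 + (½)*(-117) = 99 - 117/2 = 81/2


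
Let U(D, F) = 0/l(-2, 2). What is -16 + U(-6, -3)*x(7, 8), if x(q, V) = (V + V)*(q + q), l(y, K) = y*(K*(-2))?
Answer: -16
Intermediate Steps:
l(y, K) = -2*K*y (l(y, K) = y*(-2*K) = -2*K*y)
x(q, V) = 4*V*q (x(q, V) = (2*V)*(2*q) = 4*V*q)
U(D, F) = 0 (U(D, F) = 0/((-2*2*(-2))) = 0/8 = 0*(⅛) = 0)
-16 + U(-6, -3)*x(7, 8) = -16 + 0*(4*8*7) = -16 + 0*224 = -16 + 0 = -16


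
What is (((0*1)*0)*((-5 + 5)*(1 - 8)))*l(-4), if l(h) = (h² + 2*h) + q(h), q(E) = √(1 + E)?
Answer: 0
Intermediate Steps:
l(h) = h² + √(1 + h) + 2*h (l(h) = (h² + 2*h) + √(1 + h) = h² + √(1 + h) + 2*h)
(((0*1)*0)*((-5 + 5)*(1 - 8)))*l(-4) = (((0*1)*0)*((-5 + 5)*(1 - 8)))*((-4)² + √(1 - 4) + 2*(-4)) = ((0*0)*(0*(-7)))*(16 + √(-3) - 8) = (0*0)*(16 + I*√3 - 8) = 0*(8 + I*√3) = 0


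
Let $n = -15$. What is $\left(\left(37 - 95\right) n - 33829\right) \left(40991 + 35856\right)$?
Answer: $-2532800273$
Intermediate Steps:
$\left(\left(37 - 95\right) n - 33829\right) \left(40991 + 35856\right) = \left(\left(37 - 95\right) \left(-15\right) - 33829\right) \left(40991 + 35856\right) = \left(\left(-58\right) \left(-15\right) - 33829\right) 76847 = \left(870 - 33829\right) 76847 = \left(-32959\right) 76847 = -2532800273$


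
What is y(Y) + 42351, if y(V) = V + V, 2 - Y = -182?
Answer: 42719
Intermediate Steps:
Y = 184 (Y = 2 - 1*(-182) = 2 + 182 = 184)
y(V) = 2*V
y(Y) + 42351 = 2*184 + 42351 = 368 + 42351 = 42719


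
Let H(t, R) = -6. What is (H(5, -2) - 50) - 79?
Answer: -135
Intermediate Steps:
(H(5, -2) - 50) - 79 = (-6 - 50) - 79 = -56 - 79 = -135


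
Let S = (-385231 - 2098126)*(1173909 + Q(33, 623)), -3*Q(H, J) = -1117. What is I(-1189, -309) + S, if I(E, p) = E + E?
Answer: -8748479314442/3 ≈ -2.9162e+12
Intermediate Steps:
I(E, p) = 2*E
Q(H, J) = 1117/3 (Q(H, J) = -⅓*(-1117) = 1117/3)
S = -8748479307308/3 (S = (-385231 - 2098126)*(1173909 + 1117/3) = -2483357*3522844/3 = -8748479307308/3 ≈ -2.9162e+12)
I(-1189, -309) + S = 2*(-1189) - 8748479307308/3 = -2378 - 8748479307308/3 = -8748479314442/3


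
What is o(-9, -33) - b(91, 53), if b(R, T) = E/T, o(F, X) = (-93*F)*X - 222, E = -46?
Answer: -1475633/53 ≈ -27842.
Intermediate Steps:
o(F, X) = -222 - 93*F*X (o(F, X) = -93*F*X - 222 = -222 - 93*F*X)
b(R, T) = -46/T
o(-9, -33) - b(91, 53) = (-222 - 93*(-9)*(-33)) - (-46)/53 = (-222 - 27621) - (-46)/53 = -27843 - 1*(-46/53) = -27843 + 46/53 = -1475633/53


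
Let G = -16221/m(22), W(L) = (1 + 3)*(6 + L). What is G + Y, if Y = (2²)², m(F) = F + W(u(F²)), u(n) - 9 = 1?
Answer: -14845/86 ≈ -172.62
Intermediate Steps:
u(n) = 10 (u(n) = 9 + 1 = 10)
W(L) = 24 + 4*L (W(L) = 4*(6 + L) = 24 + 4*L)
m(F) = 64 + F (m(F) = F + (24 + 4*10) = F + (24 + 40) = F + 64 = 64 + F)
G = -16221/86 (G = -16221/(64 + 22) = -16221/86 ≈ -188.62)
Y = 16 (Y = 4² = 16)
G + Y = -16221/86 + 16 = -14845/86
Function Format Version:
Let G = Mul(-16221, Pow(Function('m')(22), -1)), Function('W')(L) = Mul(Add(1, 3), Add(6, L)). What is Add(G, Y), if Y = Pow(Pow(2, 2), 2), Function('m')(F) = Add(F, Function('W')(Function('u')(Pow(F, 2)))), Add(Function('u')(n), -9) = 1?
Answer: Rational(-14845, 86) ≈ -172.62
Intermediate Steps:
Function('u')(n) = 10 (Function('u')(n) = Add(9, 1) = 10)
Function('W')(L) = Add(24, Mul(4, L)) (Function('W')(L) = Mul(4, Add(6, L)) = Add(24, Mul(4, L)))
Function('m')(F) = Add(64, F) (Function('m')(F) = Add(F, Add(24, Mul(4, 10))) = Add(F, Add(24, 40)) = Add(F, 64) = Add(64, F))
G = Rational(-16221, 86) (G = Mul(-16221, Pow(Add(64, 22), -1)) = Mul(-16221, Pow(86, -1)) = Mul(-16221, Rational(1, 86)) = Rational(-16221, 86) ≈ -188.62)
Y = 16 (Y = Pow(4, 2) = 16)
Add(G, Y) = Add(Rational(-16221, 86), 16) = Rational(-14845, 86)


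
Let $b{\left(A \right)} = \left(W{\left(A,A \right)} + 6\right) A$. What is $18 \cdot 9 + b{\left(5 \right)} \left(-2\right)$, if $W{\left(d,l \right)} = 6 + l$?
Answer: $-8$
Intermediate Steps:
$b{\left(A \right)} = A \left(12 + A\right)$ ($b{\left(A \right)} = \left(\left(6 + A\right) + 6\right) A = \left(12 + A\right) A = A \left(12 + A\right)$)
$18 \cdot 9 + b{\left(5 \right)} \left(-2\right) = 18 \cdot 9 + 5 \left(12 + 5\right) \left(-2\right) = 162 + 5 \cdot 17 \left(-2\right) = 162 + 85 \left(-2\right) = 162 - 170 = -8$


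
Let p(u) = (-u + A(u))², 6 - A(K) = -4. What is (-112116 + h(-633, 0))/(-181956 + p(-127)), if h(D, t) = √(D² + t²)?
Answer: 111483/163187 ≈ 0.68316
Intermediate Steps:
A(K) = 10 (A(K) = 6 - 1*(-4) = 6 + 4 = 10)
p(u) = (10 - u)² (p(u) = (-u + 10)² = (10 - u)²)
(-112116 + h(-633, 0))/(-181956 + p(-127)) = (-112116 + √((-633)² + 0²))/(-181956 + (-10 - 127)²) = (-112116 + √(400689 + 0))/(-181956 + (-137)²) = (-112116 + √400689)/(-181956 + 18769) = (-112116 + 633)/(-163187) = -111483*(-1/163187) = 111483/163187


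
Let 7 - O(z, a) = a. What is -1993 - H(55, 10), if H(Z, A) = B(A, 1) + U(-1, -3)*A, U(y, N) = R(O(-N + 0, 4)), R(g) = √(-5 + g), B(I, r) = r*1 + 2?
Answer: -1996 - 10*I*√2 ≈ -1996.0 - 14.142*I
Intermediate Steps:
O(z, a) = 7 - a
B(I, r) = 2 + r (B(I, r) = r + 2 = 2 + r)
U(y, N) = I*√2 (U(y, N) = √(-5 + (7 - 1*4)) = √(-5 + (7 - 4)) = √(-5 + 3) = √(-2) = I*√2)
H(Z, A) = 3 + I*A*√2 (H(Z, A) = (2 + 1) + (I*√2)*A = 3 + I*A*√2)
-1993 - H(55, 10) = -1993 - (3 + I*10*√2) = -1993 - (3 + 10*I*√2) = -1993 + (-3 - 10*I*√2) = -1996 - 10*I*√2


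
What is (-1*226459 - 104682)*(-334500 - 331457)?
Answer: 220525666937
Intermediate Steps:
(-1*226459 - 104682)*(-334500 - 331457) = (-226459 - 104682)*(-665957) = -331141*(-665957) = 220525666937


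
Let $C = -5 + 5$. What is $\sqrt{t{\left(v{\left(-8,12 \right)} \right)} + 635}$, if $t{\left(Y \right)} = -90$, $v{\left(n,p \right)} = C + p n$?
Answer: $\sqrt{545} \approx 23.345$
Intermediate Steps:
$C = 0$
$v{\left(n,p \right)} = n p$ ($v{\left(n,p \right)} = 0 + p n = 0 + n p = n p$)
$\sqrt{t{\left(v{\left(-8,12 \right)} \right)} + 635} = \sqrt{-90 + 635} = \sqrt{545}$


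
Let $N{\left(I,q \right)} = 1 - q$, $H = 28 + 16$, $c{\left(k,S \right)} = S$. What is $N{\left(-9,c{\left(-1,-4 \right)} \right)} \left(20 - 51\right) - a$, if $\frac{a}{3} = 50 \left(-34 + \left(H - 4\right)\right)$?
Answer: $-1055$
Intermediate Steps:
$H = 44$
$a = 900$ ($a = 3 \cdot 50 \left(-34 + \left(44 - 4\right)\right) = 3 \cdot 50 \left(-34 + 40\right) = 3 \cdot 50 \cdot 6 = 3 \cdot 300 = 900$)
$N{\left(-9,c{\left(-1,-4 \right)} \right)} \left(20 - 51\right) - a = \left(1 - -4\right) \left(20 - 51\right) - 900 = \left(1 + 4\right) \left(-31\right) - 900 = 5 \left(-31\right) - 900 = -155 - 900 = -1055$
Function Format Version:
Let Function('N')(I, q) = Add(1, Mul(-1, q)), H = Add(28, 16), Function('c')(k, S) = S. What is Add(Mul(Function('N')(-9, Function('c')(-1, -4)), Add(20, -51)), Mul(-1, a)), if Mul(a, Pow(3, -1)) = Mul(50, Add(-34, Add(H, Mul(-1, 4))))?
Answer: -1055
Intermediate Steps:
H = 44
a = 900 (a = Mul(3, Mul(50, Add(-34, Add(44, Mul(-1, 4))))) = Mul(3, Mul(50, Add(-34, Add(44, -4)))) = Mul(3, Mul(50, Add(-34, 40))) = Mul(3, Mul(50, 6)) = Mul(3, 300) = 900)
Add(Mul(Function('N')(-9, Function('c')(-1, -4)), Add(20, -51)), Mul(-1, a)) = Add(Mul(Add(1, Mul(-1, -4)), Add(20, -51)), Mul(-1, 900)) = Add(Mul(Add(1, 4), -31), -900) = Add(Mul(5, -31), -900) = Add(-155, -900) = -1055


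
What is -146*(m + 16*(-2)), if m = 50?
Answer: -2628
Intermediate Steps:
-146*(m + 16*(-2)) = -146*(50 + 16*(-2)) = -146*(50 - 32) = -146*18 = -2628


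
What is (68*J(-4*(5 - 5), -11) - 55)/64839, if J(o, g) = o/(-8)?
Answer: -55/64839 ≈ -0.00084826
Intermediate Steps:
J(o, g) = -o/8 (J(o, g) = o*(-⅛) = -o/8)
(68*J(-4*(5 - 5), -11) - 55)/64839 = (68*(-(-1)*(5 - 5)/2) - 55)/64839 = (68*(-(-1)*0/2) - 55)*(1/64839) = (68*(-⅛*0) - 55)*(1/64839) = (68*0 - 55)*(1/64839) = (0 - 55)*(1/64839) = -55*1/64839 = -55/64839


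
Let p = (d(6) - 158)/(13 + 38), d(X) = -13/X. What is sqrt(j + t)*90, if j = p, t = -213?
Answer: 885*I*sqrt(646)/17 ≈ 1323.2*I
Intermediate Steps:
p = -961/306 (p = (-13/6 - 158)/(13 + 38) = (-13*1/6 - 158)/51 = (-13/6 - 158)*(1/51) = -961/6*1/51 = -961/306 ≈ -3.1405)
j = -961/306 ≈ -3.1405
sqrt(j + t)*90 = sqrt(-961/306 - 213)*90 = sqrt(-66139/306)*90 = (59*I*sqrt(646)/102)*90 = 885*I*sqrt(646)/17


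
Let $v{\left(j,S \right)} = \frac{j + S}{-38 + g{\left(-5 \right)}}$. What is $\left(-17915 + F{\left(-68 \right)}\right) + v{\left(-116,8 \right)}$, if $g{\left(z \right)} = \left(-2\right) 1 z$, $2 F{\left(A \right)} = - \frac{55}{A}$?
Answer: $- \frac{17051023}{952} \approx -17911.0$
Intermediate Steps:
$F{\left(A \right)} = - \frac{55}{2 A}$ ($F{\left(A \right)} = \frac{\left(-55\right) \frac{1}{A}}{2} = - \frac{55}{2 A}$)
$g{\left(z \right)} = - 2 z$
$v{\left(j,S \right)} = - \frac{S}{28} - \frac{j}{28}$ ($v{\left(j,S \right)} = \frac{j + S}{-38 - -10} = \frac{S + j}{-38 + 10} = \frac{S + j}{-28} = \left(S + j\right) \left(- \frac{1}{28}\right) = - \frac{S}{28} - \frac{j}{28}$)
$\left(-17915 + F{\left(-68 \right)}\right) + v{\left(-116,8 \right)} = \left(-17915 - \frac{55}{2 \left(-68\right)}\right) - - \frac{27}{7} = \left(-17915 - - \frac{55}{136}\right) + \left(- \frac{2}{7} + \frac{29}{7}\right) = \left(-17915 + \frac{55}{136}\right) + \frac{27}{7} = - \frac{2436385}{136} + \frac{27}{7} = - \frac{17051023}{952}$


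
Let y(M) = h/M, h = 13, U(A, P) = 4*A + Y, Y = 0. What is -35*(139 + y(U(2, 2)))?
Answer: -39375/8 ≈ -4921.9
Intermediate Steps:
U(A, P) = 4*A (U(A, P) = 4*A + 0 = 4*A)
y(M) = 13/M
-35*(139 + y(U(2, 2))) = -35*(139 + 13/((4*2))) = -35*(139 + 13/8) = -35*1125/8 = -39375/8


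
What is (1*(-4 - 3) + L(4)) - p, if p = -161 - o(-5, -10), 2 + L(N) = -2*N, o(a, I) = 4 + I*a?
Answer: 198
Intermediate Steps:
L(N) = -2 - 2*N
p = -215 (p = -161 - (4 - 10*(-5)) = -161 - (4 + 50) = -161 - 1*54 = -161 - 54 = -215)
(1*(-4 - 3) + L(4)) - p = (1*(-4 - 3) + (-2 - 2*4)) - 1*(-215) = (1*(-7) + (-2 - 8)) + 215 = (-7 - 10) + 215 = -17 + 215 = 198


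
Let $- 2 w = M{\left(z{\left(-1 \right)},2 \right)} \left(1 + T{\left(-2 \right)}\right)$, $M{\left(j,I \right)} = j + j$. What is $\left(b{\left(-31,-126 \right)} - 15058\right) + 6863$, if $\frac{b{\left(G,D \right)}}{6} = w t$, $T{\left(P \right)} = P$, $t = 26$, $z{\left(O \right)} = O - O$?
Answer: $-8195$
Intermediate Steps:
$z{\left(O \right)} = 0$
$M{\left(j,I \right)} = 2 j$
$w = 0$ ($w = - \frac{2 \cdot 0 \left(1 - 2\right)}{2} = - \frac{0 \left(-1\right)}{2} = \left(- \frac{1}{2}\right) 0 = 0$)
$b{\left(G,D \right)} = 0$ ($b{\left(G,D \right)} = 6 \cdot 0 \cdot 26 = 6 \cdot 0 = 0$)
$\left(b{\left(-31,-126 \right)} - 15058\right) + 6863 = \left(0 - 15058\right) + 6863 = -15058 + 6863 = -8195$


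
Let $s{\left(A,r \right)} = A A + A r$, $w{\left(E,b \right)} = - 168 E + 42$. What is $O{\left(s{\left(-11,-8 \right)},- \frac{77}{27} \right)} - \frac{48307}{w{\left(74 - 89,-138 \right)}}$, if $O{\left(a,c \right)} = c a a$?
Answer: $- \frac{410401423}{3294} \approx -1.2459 \cdot 10^{5}$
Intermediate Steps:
$w{\left(E,b \right)} = 42 - 168 E$
$s{\left(A,r \right)} = A^{2} + A r$
$O{\left(a,c \right)} = c a^{2}$ ($O{\left(a,c \right)} = a c a = c a^{2}$)
$O{\left(s{\left(-11,-8 \right)},- \frac{77}{27} \right)} - \frac{48307}{w{\left(74 - 89,-138 \right)}} = - \frac{77}{27} \left(- 11 \left(-11 - 8\right)\right)^{2} - \frac{48307}{42 - 168 \left(74 - 89\right)} = \left(-77\right) \frac{1}{27} \left(\left(-11\right) \left(-19\right)\right)^{2} - \frac{48307}{42 - 168 \left(74 - 89\right)} = - \frac{77 \cdot 209^{2}}{27} - \frac{48307}{42 - -2520} = \left(- \frac{77}{27}\right) 43681 - \frac{48307}{42 + 2520} = - \frac{3363437}{27} - \frac{48307}{2562} = - \frac{3363437}{27} - 48307 \cdot \frac{1}{2562} = - \frac{3363437}{27} - \frac{6901}{366} = - \frac{410401423}{3294}$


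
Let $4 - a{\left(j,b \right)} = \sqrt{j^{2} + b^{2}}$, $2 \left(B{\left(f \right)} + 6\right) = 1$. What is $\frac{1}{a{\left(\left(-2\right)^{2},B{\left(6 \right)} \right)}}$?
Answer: $- \frac{16}{121} - \frac{2 \sqrt{185}}{121} \approx -0.35705$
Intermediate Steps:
$B{\left(f \right)} = - \frac{11}{2}$ ($B{\left(f \right)} = -6 + \frac{1}{2} \cdot 1 = -6 + \frac{1}{2} = - \frac{11}{2}$)
$a{\left(j,b \right)} = 4 - \sqrt{b^{2} + j^{2}}$ ($a{\left(j,b \right)} = 4 - \sqrt{j^{2} + b^{2}} = 4 - \sqrt{b^{2} + j^{2}}$)
$\frac{1}{a{\left(\left(-2\right)^{2},B{\left(6 \right)} \right)}} = \frac{1}{4 - \sqrt{\left(- \frac{11}{2}\right)^{2} + \left(\left(-2\right)^{2}\right)^{2}}} = \frac{1}{4 - \sqrt{\frac{121}{4} + 4^{2}}} = \frac{1}{4 - \sqrt{\frac{121}{4} + 16}} = \frac{1}{4 - \sqrt{\frac{185}{4}}} = \frac{1}{4 - \frac{\sqrt{185}}{2}}$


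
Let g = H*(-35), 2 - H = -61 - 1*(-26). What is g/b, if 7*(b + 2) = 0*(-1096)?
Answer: 1295/2 ≈ 647.50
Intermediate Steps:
H = 37 (H = 2 - (-61 - 1*(-26)) = 2 - (-61 + 26) = 2 - 1*(-35) = 2 + 35 = 37)
b = -2 (b = -2 + (0*(-1096))/7 = -2 + (⅐)*0 = -2 + 0 = -2)
g = -1295 (g = 37*(-35) = -1295)
g/b = -1295/(-2) = -1295*(-½) = 1295/2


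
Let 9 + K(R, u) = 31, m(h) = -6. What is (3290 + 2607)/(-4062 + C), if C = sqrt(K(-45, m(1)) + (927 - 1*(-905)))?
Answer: -3992269/2749665 - 5897*sqrt(206)/5499330 ≈ -1.4673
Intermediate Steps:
K(R, u) = 22 (K(R, u) = -9 + 31 = 22)
C = 3*sqrt(206) (C = sqrt(22 + (927 - 1*(-905))) = sqrt(22 + (927 + 905)) = sqrt(22 + 1832) = sqrt(1854) = 3*sqrt(206) ≈ 43.058)
(3290 + 2607)/(-4062 + C) = (3290 + 2607)/(-4062 + 3*sqrt(206)) = 5897/(-4062 + 3*sqrt(206))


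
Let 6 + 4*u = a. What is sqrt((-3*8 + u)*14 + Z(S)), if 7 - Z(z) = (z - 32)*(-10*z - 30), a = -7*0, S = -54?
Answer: sqrt(43510) ≈ 208.59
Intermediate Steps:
a = 0
Z(z) = 7 - (-32 + z)*(-30 - 10*z) (Z(z) = 7 - (z - 32)*(-10*z - 30) = 7 - (-32 + z)*(-30 - 10*z))
u = -3/2 (u = -3/2 + (1/4)*0 = -3/2 + 0 = -3/2 ≈ -1.5000)
sqrt((-3*8 + u)*14 + Z(S)) = sqrt((-3*8 - 3/2)*14 + (-953 - 290*(-54) + 10*(-54)**2)) = sqrt((-24 - 3/2)*14 + (-953 + 15660 + 10*2916)) = sqrt(-51/2*14 + (-953 + 15660 + 29160)) = sqrt(-357 + 43867) = sqrt(43510)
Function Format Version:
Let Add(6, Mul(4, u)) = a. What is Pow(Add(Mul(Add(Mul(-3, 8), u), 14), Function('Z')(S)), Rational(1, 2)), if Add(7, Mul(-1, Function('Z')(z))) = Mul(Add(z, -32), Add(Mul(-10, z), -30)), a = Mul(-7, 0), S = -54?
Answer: Pow(43510, Rational(1, 2)) ≈ 208.59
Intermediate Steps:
a = 0
Function('Z')(z) = Add(7, Mul(-1, Add(-32, z), Add(-30, Mul(-10, z)))) (Function('Z')(z) = Add(7, Mul(-1, Mul(Add(z, -32), Add(Mul(-10, z), -30)))) = Add(7, Mul(-1, Mul(Add(-32, z), Add(-30, Mul(-10, z))))) = Add(7, Mul(-1, Add(-32, z), Add(-30, Mul(-10, z)))))
u = Rational(-3, 2) (u = Add(Rational(-3, 2), Mul(Rational(1, 4), 0)) = Add(Rational(-3, 2), 0) = Rational(-3, 2) ≈ -1.5000)
Pow(Add(Mul(Add(Mul(-3, 8), u), 14), Function('Z')(S)), Rational(1, 2)) = Pow(Add(Mul(Add(Mul(-3, 8), Rational(-3, 2)), 14), Add(-953, Mul(-290, -54), Mul(10, Pow(-54, 2)))), Rational(1, 2)) = Pow(Add(Mul(Add(-24, Rational(-3, 2)), 14), Add(-953, 15660, Mul(10, 2916))), Rational(1, 2)) = Pow(Add(Mul(Rational(-51, 2), 14), Add(-953, 15660, 29160)), Rational(1, 2)) = Pow(Add(-357, 43867), Rational(1, 2)) = Pow(43510, Rational(1, 2))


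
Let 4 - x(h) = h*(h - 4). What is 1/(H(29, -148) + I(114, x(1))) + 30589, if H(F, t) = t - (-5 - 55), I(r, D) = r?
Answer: 795315/26 ≈ 30589.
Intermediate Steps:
x(h) = 4 - h*(-4 + h) (x(h) = 4 - h*(h - 4) = 4 - h*(-4 + h))
H(F, t) = 60 + t (H(F, t) = t - 1*(-60) = t + 60 = 60 + t)
1/(H(29, -148) + I(114, x(1))) + 30589 = 1/((60 - 148) + 114) + 30589 = 1/(-88 + 114) + 30589 = 1/26 + 30589 = 795315/26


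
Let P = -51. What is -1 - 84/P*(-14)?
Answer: -409/17 ≈ -24.059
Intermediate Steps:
-1 - 84/P*(-14) = -1 - 84/(-51)*(-14) = -1 - 84*(-1/51)*(-14) = -1 + (28/17)*(-14) = -1 - 392/17 = -409/17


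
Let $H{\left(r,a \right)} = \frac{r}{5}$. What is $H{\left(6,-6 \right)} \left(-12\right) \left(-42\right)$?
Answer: $\frac{3024}{5} \approx 604.8$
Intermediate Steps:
$H{\left(r,a \right)} = \frac{r}{5}$ ($H{\left(r,a \right)} = r \frac{1}{5} = \frac{r}{5}$)
$H{\left(6,-6 \right)} \left(-12\right) \left(-42\right) = \frac{1}{5} \cdot 6 \left(-12\right) \left(-42\right) = \frac{6}{5} \left(-12\right) \left(-42\right) = \left(- \frac{72}{5}\right) \left(-42\right) = \frac{3024}{5}$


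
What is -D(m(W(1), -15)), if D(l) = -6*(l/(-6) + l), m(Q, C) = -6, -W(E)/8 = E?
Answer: -30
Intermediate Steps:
W(E) = -8*E
D(l) = -5*l (D(l) = -6*(l*(-⅙) + l) = -6*(-l/6 + l) = -5*l)
-D(m(W(1), -15)) = -(-5)*(-6) = -1*30 = -30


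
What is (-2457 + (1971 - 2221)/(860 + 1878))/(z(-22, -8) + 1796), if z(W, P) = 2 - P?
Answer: -1681879/1236207 ≈ -1.3605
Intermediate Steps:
(-2457 + (1971 - 2221)/(860 + 1878))/(z(-22, -8) + 1796) = (-2457 + (1971 - 2221)/(860 + 1878))/((2 - 1*(-8)) + 1796) = (-2457 - 250/2738)/((2 + 8) + 1796) = (-2457 - 250*1/2738)/(10 + 1796) = (-2457 - 125/1369)/1806 = -3363758/1369*1/1806 = -1681879/1236207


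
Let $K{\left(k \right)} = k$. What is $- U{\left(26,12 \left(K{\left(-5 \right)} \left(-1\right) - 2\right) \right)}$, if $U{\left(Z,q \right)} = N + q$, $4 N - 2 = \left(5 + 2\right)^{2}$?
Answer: $- \frac{195}{4} \approx -48.75$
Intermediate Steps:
$N = \frac{51}{4}$ ($N = \frac{1}{2} + \frac{\left(5 + 2\right)^{2}}{4} = \frac{1}{2} + \frac{7^{2}}{4} = \frac{1}{2} + \frac{1}{4} \cdot 49 = \frac{1}{2} + \frac{49}{4} = \frac{51}{4} \approx 12.75$)
$U{\left(Z,q \right)} = \frac{51}{4} + q$
$- U{\left(26,12 \left(K{\left(-5 \right)} \left(-1\right) - 2\right) \right)} = - (\frac{51}{4} + 12 \left(\left(-5\right) \left(-1\right) - 2\right)) = - (\frac{51}{4} + 12 \left(5 - 2\right)) = - (\frac{51}{4} + 12 \cdot 3) = - (\frac{51}{4} + 36) = \left(-1\right) \frac{195}{4} = - \frac{195}{4}$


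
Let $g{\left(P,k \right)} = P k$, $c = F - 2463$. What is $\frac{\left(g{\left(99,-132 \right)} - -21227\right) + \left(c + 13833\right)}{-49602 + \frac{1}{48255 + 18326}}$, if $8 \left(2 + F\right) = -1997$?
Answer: $- \frac{10268055239}{26420406088} \approx -0.38864$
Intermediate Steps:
$F = - \frac{2013}{8}$ ($F = -2 + \frac{1}{8} \left(-1997\right) = -2 - \frac{1997}{8} = - \frac{2013}{8} \approx -251.63$)
$c = - \frac{21717}{8}$ ($c = - \frac{2013}{8} - 2463 = - \frac{21717}{8} \approx -2714.6$)
$\frac{\left(g{\left(99,-132 \right)} - -21227\right) + \left(c + 13833\right)}{-49602 + \frac{1}{48255 + 18326}} = \frac{\left(99 \left(-132\right) - -21227\right) + \left(- \frac{21717}{8} + 13833\right)}{-49602 + \frac{1}{48255 + 18326}} = \frac{\left(-13068 + 21227\right) + \frac{88947}{8}}{-49602 + \frac{1}{66581}} = \frac{8159 + \frac{88947}{8}}{-49602 + \frac{1}{66581}} = \frac{154219}{8 \left(- \frac{3302550761}{66581}\right)} = \frac{154219}{8} \left(- \frac{66581}{3302550761}\right) = - \frac{10268055239}{26420406088}$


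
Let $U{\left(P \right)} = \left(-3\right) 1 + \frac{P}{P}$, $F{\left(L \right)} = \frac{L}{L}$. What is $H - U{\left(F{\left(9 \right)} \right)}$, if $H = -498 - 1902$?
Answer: $-2398$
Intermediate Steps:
$F{\left(L \right)} = 1$
$U{\left(P \right)} = -2$ ($U{\left(P \right)} = -3 + 1 = -2$)
$H = -2400$
$H - U{\left(F{\left(9 \right)} \right)} = -2400 - -2 = -2400 + 2 = -2398$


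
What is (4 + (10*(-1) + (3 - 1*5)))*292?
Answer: -2336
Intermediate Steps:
(4 + (10*(-1) + (3 - 1*5)))*292 = (4 + (-10 + (3 - 5)))*292 = (4 + (-10 - 2))*292 = (4 - 12)*292 = -8*292 = -2336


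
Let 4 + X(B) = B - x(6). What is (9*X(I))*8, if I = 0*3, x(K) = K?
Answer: -720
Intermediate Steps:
I = 0
X(B) = -10 + B (X(B) = -4 + (B - 1*6) = -4 + (B - 6) = -4 + (-6 + B) = -10 + B)
(9*X(I))*8 = (9*(-10 + 0))*8 = (9*(-10))*8 = -90*8 = -720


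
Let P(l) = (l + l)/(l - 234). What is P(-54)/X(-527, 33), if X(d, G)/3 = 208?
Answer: 1/1664 ≈ 0.00060096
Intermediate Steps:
X(d, G) = 624 (X(d, G) = 3*208 = 624)
P(l) = 2*l/(-234 + l) (P(l) = (2*l)/(-234 + l) = 2*l/(-234 + l))
P(-54)/X(-527, 33) = (2*(-54)/(-234 - 54))/624 = (2*(-54)/(-288))*(1/624) = (2*(-54)*(-1/288))*(1/624) = (3/8)*(1/624) = 1/1664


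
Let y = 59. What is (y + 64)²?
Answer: 15129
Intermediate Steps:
(y + 64)² = (59 + 64)² = 123² = 15129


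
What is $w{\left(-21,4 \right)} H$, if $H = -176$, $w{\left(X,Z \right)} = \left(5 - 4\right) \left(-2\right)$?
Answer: $352$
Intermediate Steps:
$w{\left(X,Z \right)} = -2$ ($w{\left(X,Z \right)} = 1 \left(-2\right) = -2$)
$w{\left(-21,4 \right)} H = \left(-2\right) \left(-176\right) = 352$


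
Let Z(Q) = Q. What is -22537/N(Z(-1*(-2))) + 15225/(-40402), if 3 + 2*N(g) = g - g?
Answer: 1821034073/121206 ≈ 15024.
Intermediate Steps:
N(g) = -3/2 (N(g) = -3/2 + (g - g)/2 = -3/2 + (½)*0 = -3/2 + 0 = -3/2)
-22537/N(Z(-1*(-2))) + 15225/(-40402) = -22537/(-3/2) + 15225/(-40402) = -22537*(-⅔) + 15225*(-1/40402) = 45074/3 - 15225/40402 = 1821034073/121206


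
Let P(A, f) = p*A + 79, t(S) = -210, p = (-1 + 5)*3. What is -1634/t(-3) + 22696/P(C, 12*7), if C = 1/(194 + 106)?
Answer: 7648924/25935 ≈ 294.93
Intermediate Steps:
p = 12 (p = 4*3 = 12)
C = 1/300 ≈ 0.0033333
P(A, f) = 79 + 12*A (P(A, f) = 12*A + 79 = 79 + 12*A)
-1634/t(-3) + 22696/P(C, 12*7) = -1634/(-210) + 22696/(79 + 12*(1/300)) = -1634*(-1/210) + 22696/(79 + 1/25) = 817/105 + 22696/(1976/25) = 817/105 + 22696*(25/1976) = 817/105 + 70925/247 = 7648924/25935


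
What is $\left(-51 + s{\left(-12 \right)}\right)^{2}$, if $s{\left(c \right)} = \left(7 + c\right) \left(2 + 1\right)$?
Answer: $4356$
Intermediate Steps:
$s{\left(c \right)} = 21 + 3 c$ ($s{\left(c \right)} = \left(7 + c\right) 3 = 21 + 3 c$)
$\left(-51 + s{\left(-12 \right)}\right)^{2} = \left(-51 + \left(21 + 3 \left(-12\right)\right)\right)^{2} = \left(-51 + \left(21 - 36\right)\right)^{2} = \left(-51 - 15\right)^{2} = \left(-66\right)^{2} = 4356$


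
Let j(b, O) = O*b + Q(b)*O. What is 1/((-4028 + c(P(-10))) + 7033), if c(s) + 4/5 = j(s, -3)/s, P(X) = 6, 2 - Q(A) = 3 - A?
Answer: 10/29987 ≈ 0.00033348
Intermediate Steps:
Q(A) = -1 + A (Q(A) = 2 - (3 - A) = 2 + (-3 + A) = -1 + A)
j(b, O) = O*b + O*(-1 + b) (j(b, O) = O*b + (-1 + b)*O = O*b + O*(-1 + b))
c(s) = -4/5 + (3 - 6*s)/s (c(s) = -4/5 + (-3*(-1 + 2*s))/s = -4/5 + (3 - 6*s)/s)
1/((-4028 + c(P(-10))) + 7033) = 1/((-4028 + (-34/5 + 3/6)) + 7033) = 1/((-4028 + (-34/5 + 3*(1/6))) + 7033) = 1/((-4028 + (-34/5 + 1/2)) + 7033) = 1/((-4028 - 63/10) + 7033) = 1/(-40343/10 + 7033) = 1/(29987/10) = 10/29987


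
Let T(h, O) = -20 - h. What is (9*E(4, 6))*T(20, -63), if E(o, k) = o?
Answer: -1440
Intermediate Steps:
(9*E(4, 6))*T(20, -63) = (9*4)*(-20 - 1*20) = 36*(-20 - 20) = 36*(-40) = -1440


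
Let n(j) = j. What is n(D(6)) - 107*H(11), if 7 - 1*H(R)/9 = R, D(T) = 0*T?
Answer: 3852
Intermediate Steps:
D(T) = 0
H(R) = 63 - 9*R
n(D(6)) - 107*H(11) = 0 - 107*(63 - 9*11) = 0 - 107*(63 - 99) = 0 - 107*(-36) = 0 + 3852 = 3852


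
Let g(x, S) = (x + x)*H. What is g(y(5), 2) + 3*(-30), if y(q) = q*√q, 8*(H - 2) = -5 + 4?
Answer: -90 + 75*√5/4 ≈ -48.074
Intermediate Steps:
H = 15/8 (H = 2 + (-5 + 4)/8 = 2 + (⅛)*(-1) = 2 - ⅛ = 15/8 ≈ 1.8750)
y(q) = q^(3/2)
g(x, S) = 15*x/4 (g(x, S) = (x + x)*(15/8) = (2*x)*(15/8) = 15*x/4)
g(y(5), 2) + 3*(-30) = 15*5^(3/2)/4 + 3*(-30) = 15*(5*√5)/4 - 90 = 75*√5/4 - 90 = -90 + 75*√5/4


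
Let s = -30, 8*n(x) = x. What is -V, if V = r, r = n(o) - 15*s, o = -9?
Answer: -3591/8 ≈ -448.88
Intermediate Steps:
n(x) = x/8
r = 3591/8 (r = (⅛)*(-9) - 15*(-30) = -9/8 + 450 = 3591/8 ≈ 448.88)
V = 3591/8 ≈ 448.88
-V = -1*3591/8 = -3591/8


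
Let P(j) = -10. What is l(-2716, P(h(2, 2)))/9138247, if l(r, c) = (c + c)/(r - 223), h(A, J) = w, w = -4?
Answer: 20/26857307933 ≈ 7.4468e-10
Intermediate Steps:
h(A, J) = -4
l(r, c) = 2*c/(-223 + r) (l(r, c) = (2*c)/(-223 + r) = 2*c/(-223 + r))
l(-2716, P(h(2, 2)))/9138247 = (2*(-10)/(-223 - 2716))/9138247 = (2*(-10)/(-2939))*(1/9138247) = (2*(-10)*(-1/2939))*(1/9138247) = (20/2939)*(1/9138247) = 20/26857307933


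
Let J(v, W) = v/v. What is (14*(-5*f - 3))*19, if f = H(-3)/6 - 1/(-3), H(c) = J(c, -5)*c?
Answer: -1729/3 ≈ -576.33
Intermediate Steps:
J(v, W) = 1
H(c) = c (H(c) = 1*c = c)
f = -⅙ (f = -3/6 - 1/(-3) = -3*⅙ - 1*(-⅓) = -½ + ⅓ = -⅙ ≈ -0.16667)
(14*(-5*f - 3))*19 = (14*(-5*(-⅙) - 3))*19 = (14*(⅚ - 3))*19 = (14*(-13/6))*19 = -91/3*19 = -1729/3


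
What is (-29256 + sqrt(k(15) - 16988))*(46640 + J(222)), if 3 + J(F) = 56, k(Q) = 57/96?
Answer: -1366050408 + 46693*I*sqrt(1087194)/8 ≈ -1.3661e+9 + 6.0858e+6*I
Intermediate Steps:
k(Q) = 19/32 (k(Q) = 57*(1/96) = 19/32)
J(F) = 53 (J(F) = -3 + 56 = 53)
(-29256 + sqrt(k(15) - 16988))*(46640 + J(222)) = (-29256 + sqrt(19/32 - 16988))*(46640 + 53) = (-29256 + sqrt(-543597/32))*46693 = (-29256 + I*sqrt(1087194)/8)*46693 = -1366050408 + 46693*I*sqrt(1087194)/8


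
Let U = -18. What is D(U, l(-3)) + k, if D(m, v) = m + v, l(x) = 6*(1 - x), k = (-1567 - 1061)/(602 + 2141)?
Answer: 13830/2743 ≈ 5.0419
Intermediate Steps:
k = -2628/2743 ≈ -0.95808
l(x) = 6 - 6*x
D(U, l(-3)) + k = (-18 + (6 - 6*(-3))) - 2628/2743 = (-18 + (6 + 18)) - 2628/2743 = (-18 + 24) - 2628/2743 = 6 - 2628/2743 = 13830/2743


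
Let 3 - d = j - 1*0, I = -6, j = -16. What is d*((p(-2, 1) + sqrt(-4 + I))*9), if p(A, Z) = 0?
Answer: 171*I*sqrt(10) ≈ 540.75*I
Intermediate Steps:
d = 19 (d = 3 - (-16 - 1*0) = 3 - (-16 + 0) = 3 - 1*(-16) = 3 + 16 = 19)
d*((p(-2, 1) + sqrt(-4 + I))*9) = 19*((0 + sqrt(-4 - 6))*9) = 19*((0 + sqrt(-10))*9) = 19*((0 + I*sqrt(10))*9) = 19*((I*sqrt(10))*9) = 19*(9*I*sqrt(10)) = 171*I*sqrt(10)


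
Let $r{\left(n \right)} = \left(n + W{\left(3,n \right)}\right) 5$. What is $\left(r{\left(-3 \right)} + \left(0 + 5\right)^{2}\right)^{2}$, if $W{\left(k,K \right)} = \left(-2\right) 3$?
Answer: $400$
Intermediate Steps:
$W{\left(k,K \right)} = -6$
$r{\left(n \right)} = -30 + 5 n$ ($r{\left(n \right)} = \left(n - 6\right) 5 = \left(-6 + n\right) 5 = -30 + 5 n$)
$\left(r{\left(-3 \right)} + \left(0 + 5\right)^{2}\right)^{2} = \left(\left(-30 + 5 \left(-3\right)\right) + \left(0 + 5\right)^{2}\right)^{2} = \left(\left(-30 - 15\right) + 5^{2}\right)^{2} = \left(-45 + 25\right)^{2} = \left(-20\right)^{2} = 400$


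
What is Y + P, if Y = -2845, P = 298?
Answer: -2547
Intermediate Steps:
Y + P = -2845 + 298 = -2547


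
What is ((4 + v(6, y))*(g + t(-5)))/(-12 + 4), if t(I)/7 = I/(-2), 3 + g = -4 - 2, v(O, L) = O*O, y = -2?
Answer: -85/2 ≈ -42.500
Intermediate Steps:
v(O, L) = O²
g = -9 (g = -3 + (-4 - 2) = -3 - 6 = -9)
t(I) = -7*I/2 (t(I) = 7*(I/(-2)) = 7*(I*(-½)) = 7*(-I/2) = -7*I/2)
((4 + v(6, y))*(g + t(-5)))/(-12 + 4) = ((4 + 6²)*(-9 - 7/2*(-5)))/(-12 + 4) = ((4 + 36)*(-9 + 35/2))/(-8) = (40*(17/2))*(-⅛) = 340*(-⅛) = -85/2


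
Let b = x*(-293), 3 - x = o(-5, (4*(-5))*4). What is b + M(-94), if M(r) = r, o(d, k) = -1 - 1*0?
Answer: -1266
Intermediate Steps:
o(d, k) = -1 (o(d, k) = -1 + 0 = -1)
x = 4 (x = 3 - 1*(-1) = 3 + 1 = 4)
b = -1172 (b = 4*(-293) = -1172)
b + M(-94) = -1172 - 94 = -1266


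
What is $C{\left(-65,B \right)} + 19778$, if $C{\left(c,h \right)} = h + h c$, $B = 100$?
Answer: $13378$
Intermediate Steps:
$C{\left(c,h \right)} = h + c h$
$C{\left(-65,B \right)} + 19778 = 100 \left(1 - 65\right) + 19778 = 100 \left(-64\right) + 19778 = -6400 + 19778 = 13378$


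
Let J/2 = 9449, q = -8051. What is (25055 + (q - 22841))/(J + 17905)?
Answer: -449/2831 ≈ -0.15860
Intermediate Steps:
J = 18898 (J = 2*9449 = 18898)
(25055 + (q - 22841))/(J + 17905) = (25055 + (-8051 - 22841))/(18898 + 17905) = (25055 - 30892)/36803 = -5837*1/36803 = -449/2831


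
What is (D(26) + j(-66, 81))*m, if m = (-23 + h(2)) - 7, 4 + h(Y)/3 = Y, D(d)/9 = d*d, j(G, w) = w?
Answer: -221940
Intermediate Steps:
D(d) = 9*d² (D(d) = 9*(d*d) = 9*d²)
h(Y) = -12 + 3*Y
m = -36 (m = (-23 + (-12 + 3*2)) - 7 = (-23 + (-12 + 6)) - 7 = (-23 - 6) - 7 = -29 - 7 = -36)
(D(26) + j(-66, 81))*m = (9*26² + 81)*(-36) = (9*676 + 81)*(-36) = (6084 + 81)*(-36) = 6165*(-36) = -221940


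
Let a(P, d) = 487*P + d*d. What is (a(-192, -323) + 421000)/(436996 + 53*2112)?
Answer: 431825/548932 ≈ 0.78666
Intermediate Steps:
a(P, d) = d**2 + 487*P (a(P, d) = 487*P + d**2 = d**2 + 487*P)
(a(-192, -323) + 421000)/(436996 + 53*2112) = (((-323)**2 + 487*(-192)) + 421000)/(436996 + 53*2112) = ((104329 - 93504) + 421000)/(436996 + 111936) = (10825 + 421000)/548932 = 431825*(1/548932) = 431825/548932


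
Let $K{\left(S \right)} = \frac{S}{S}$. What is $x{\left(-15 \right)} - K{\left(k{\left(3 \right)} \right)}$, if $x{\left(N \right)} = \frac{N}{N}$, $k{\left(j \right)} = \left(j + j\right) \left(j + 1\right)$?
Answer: $0$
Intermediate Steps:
$k{\left(j \right)} = 2 j \left(1 + j\right)$
$K{\left(S \right)} = 1$
$x{\left(N \right)} = 1$
$x{\left(-15 \right)} - K{\left(k{\left(3 \right)} \right)} = 1 - 1 = 0$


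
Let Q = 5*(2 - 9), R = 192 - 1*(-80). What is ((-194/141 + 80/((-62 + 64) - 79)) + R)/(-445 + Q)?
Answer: -1463443/2605680 ≈ -0.56164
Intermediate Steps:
R = 272 (R = 192 + 80 = 272)
Q = -35 (Q = 5*(-7) = -35)
((-194/141 + 80/((-62 + 64) - 79)) + R)/(-445 + Q) = ((-194/141 + 80/((-62 + 64) - 79)) + 272)/(-445 - 35) = ((-194*1/141 + 80/(2 - 79)) + 272)/(-480) = ((-194/141 + 80/(-77)) + 272)*(-1/480) = ((-194/141 + 80*(-1/77)) + 272)*(-1/480) = ((-194/141 - 80/77) + 272)*(-1/480) = (-26218/10857 + 272)*(-1/480) = (2926886/10857)*(-1/480) = -1463443/2605680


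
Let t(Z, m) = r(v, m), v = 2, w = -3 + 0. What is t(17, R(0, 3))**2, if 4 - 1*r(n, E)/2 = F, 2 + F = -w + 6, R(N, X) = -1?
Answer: 36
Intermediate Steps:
w = -3
F = 7 (F = -2 + (-1*(-3) + 6) = -2 + (3 + 6) = -2 + 9 = 7)
r(n, E) = -6 (r(n, E) = 8 - 2*7 = 8 - 14 = -6)
t(Z, m) = -6
t(17, R(0, 3))**2 = (-6)**2 = 36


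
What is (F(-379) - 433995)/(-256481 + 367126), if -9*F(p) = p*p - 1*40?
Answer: -1349852/331935 ≈ -4.0666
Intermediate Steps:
F(p) = 40/9 - p²/9 (F(p) = -(p*p - 1*40)/9 = -(p² - 40)/9 = -(-40 + p²)/9 = 40/9 - p²/9)
(F(-379) - 433995)/(-256481 + 367126) = ((40/9 - ⅑*(-379)²) - 433995)/(-256481 + 367126) = ((40/9 - ⅑*143641) - 433995)/110645 = ((40/9 - 143641/9) - 433995)*(1/110645) = (-47867/3 - 433995)*(1/110645) = -1349852/3*1/110645 = -1349852/331935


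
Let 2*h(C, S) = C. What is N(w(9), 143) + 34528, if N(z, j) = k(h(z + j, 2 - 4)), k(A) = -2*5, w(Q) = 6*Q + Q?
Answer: 34518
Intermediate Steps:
h(C, S) = C/2
w(Q) = 7*Q
k(A) = -10
N(z, j) = -10
N(w(9), 143) + 34528 = -10 + 34528 = 34518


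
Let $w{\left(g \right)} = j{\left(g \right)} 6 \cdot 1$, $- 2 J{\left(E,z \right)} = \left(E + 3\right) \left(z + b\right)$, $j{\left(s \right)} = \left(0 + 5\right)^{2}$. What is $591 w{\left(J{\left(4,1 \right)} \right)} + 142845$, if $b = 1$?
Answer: $231495$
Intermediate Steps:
$j{\left(s \right)} = 25$ ($j{\left(s \right)} = 5^{2} = 25$)
$J{\left(E,z \right)} = - \frac{\left(1 + z\right) \left(3 + E\right)}{2}$ ($J{\left(E,z \right)} = - \frac{\left(E + 3\right) \left(z + 1\right)}{2} = - \frac{\left(3 + E\right) \left(1 + z\right)}{2} = - \frac{\left(1 + z\right) \left(3 + E\right)}{2}$)
$w{\left(g \right)} = 150$ ($w{\left(g \right)} = 25 \cdot 6 \cdot 1 = 150 \cdot 1 = 150$)
$591 w{\left(J{\left(4,1 \right)} \right)} + 142845 = 591 \cdot 150 + 142845 = 88650 + 142845 = 231495$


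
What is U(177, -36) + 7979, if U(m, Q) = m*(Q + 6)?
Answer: 2669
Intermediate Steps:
U(m, Q) = m*(6 + Q)
U(177, -36) + 7979 = 177*(6 - 36) + 7979 = 177*(-30) + 7979 = -5310 + 7979 = 2669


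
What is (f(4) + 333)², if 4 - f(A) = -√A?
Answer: 114921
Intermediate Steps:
f(A) = 4 + √A (f(A) = 4 - (-1)*√A = 4 + √A)
(f(4) + 333)² = ((4 + √4) + 333)² = ((4 + 2) + 333)² = (6 + 333)² = 339² = 114921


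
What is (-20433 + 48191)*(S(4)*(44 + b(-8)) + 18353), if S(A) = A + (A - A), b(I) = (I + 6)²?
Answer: 514772110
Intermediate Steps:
b(I) = (6 + I)²
S(A) = A (S(A) = A + 0 = A)
(-20433 + 48191)*(S(4)*(44 + b(-8)) + 18353) = (-20433 + 48191)*(4*(44 + (6 - 8)²) + 18353) = 27758*(4*(44 + (-2)²) + 18353) = 27758*(4*(44 + 4) + 18353) = 27758*(4*48 + 18353) = 27758*(192 + 18353) = 27758*18545 = 514772110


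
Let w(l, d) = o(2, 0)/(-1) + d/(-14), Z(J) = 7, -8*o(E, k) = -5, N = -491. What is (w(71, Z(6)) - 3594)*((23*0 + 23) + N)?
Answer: 3365037/2 ≈ 1.6825e+6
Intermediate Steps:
o(E, k) = 5/8 (o(E, k) = -⅛*(-5) = 5/8)
w(l, d) = -5/8 - d/14 (w(l, d) = (5/8)/(-1) + d/(-14) = (5/8)*(-1) + d*(-1/14) = -5/8 - d/14)
(w(71, Z(6)) - 3594)*((23*0 + 23) + N) = ((-5/8 - 1/14*7) - 3594)*((23*0 + 23) - 491) = ((-5/8 - ½) - 3594)*((0 + 23) - 491) = (-9/8 - 3594)*(23 - 491) = -28761/8*(-468) = 3365037/2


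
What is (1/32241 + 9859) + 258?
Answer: 326182198/32241 ≈ 10117.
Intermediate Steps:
(1/32241 + 9859) + 258 = 317864020/32241 + 258 = 326182198/32241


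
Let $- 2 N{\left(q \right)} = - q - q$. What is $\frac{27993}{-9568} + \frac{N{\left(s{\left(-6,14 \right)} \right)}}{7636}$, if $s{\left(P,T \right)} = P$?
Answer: $- \frac{2324043}{794144} \approx -2.9265$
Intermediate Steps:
$N{\left(q \right)} = q$ ($N{\left(q \right)} = - \frac{- q - q}{2} = - \frac{\left(-2\right) q}{2} = q$)
$\frac{27993}{-9568} + \frac{N{\left(s{\left(-6,14 \right)} \right)}}{7636} = \frac{27993}{-9568} - \frac{6}{7636} = 27993 \left(- \frac{1}{9568}\right) - \frac{3}{3818} = - \frac{27993}{9568} - \frac{3}{3818} = - \frac{2324043}{794144}$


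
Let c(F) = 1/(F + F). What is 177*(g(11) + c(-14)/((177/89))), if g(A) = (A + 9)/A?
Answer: 98141/308 ≈ 318.64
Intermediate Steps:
c(F) = 1/(2*F)
g(A) = (9 + A)/A
177*(g(11) + c(-14)/((177/89))) = 177*((9 + 11)/11 + ((½)/(-14))/((177/89))) = 177*((1/11)*20 + ((½)*(-1/14))/((177*(1/89)))) = 177*(20/11 - 1/(28*177/89)) = 177*(20/11 - 1/28*89/177) = 177*(20/11 - 89/4956) = 177*(98141/54516) = 98141/308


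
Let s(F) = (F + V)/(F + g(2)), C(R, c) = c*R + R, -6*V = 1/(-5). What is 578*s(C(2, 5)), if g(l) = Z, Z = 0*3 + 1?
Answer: 104329/195 ≈ 535.02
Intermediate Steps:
V = 1/30 (V = -⅙/(-5) = -⅙*(-⅕) = 1/30 ≈ 0.033333)
C(R, c) = R + R*c (C(R, c) = R*c + R = R + R*c)
Z = 1 (Z = 0 + 1 = 1)
g(l) = 1
s(F) = (1/30 + F)/(1 + F) (s(F) = (F + 1/30)/(F + 1) = (1/30 + F)/(1 + F))
578*s(C(2, 5)) = 578*((1/30 + 2*(1 + 5))/(1 + 2*(1 + 5))) = 578*((1/30 + 2*6)/(1 + 2*6)) = 578*((1/30 + 12)/(1 + 12)) = 578*((361/30)/13) = 578*((1/13)*(361/30)) = 578*(361/390) = 104329/195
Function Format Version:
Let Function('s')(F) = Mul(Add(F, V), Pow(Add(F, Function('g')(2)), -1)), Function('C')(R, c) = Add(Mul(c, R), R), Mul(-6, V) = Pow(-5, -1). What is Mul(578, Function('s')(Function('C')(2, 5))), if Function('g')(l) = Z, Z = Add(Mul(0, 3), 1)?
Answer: Rational(104329, 195) ≈ 535.02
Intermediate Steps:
V = Rational(1, 30) (V = Mul(Rational(-1, 6), Pow(-5, -1)) = Mul(Rational(-1, 6), Rational(-1, 5)) = Rational(1, 30) ≈ 0.033333)
Function('C')(R, c) = Add(R, Mul(R, c)) (Function('C')(R, c) = Add(Mul(R, c), R) = Add(R, Mul(R, c)))
Z = 1 (Z = Add(0, 1) = 1)
Function('g')(l) = 1
Function('s')(F) = Mul(Pow(Add(1, F), -1), Add(Rational(1, 30), F)) (Function('s')(F) = Mul(Add(F, Rational(1, 30)), Pow(Add(F, 1), -1)) = Mul(Add(Rational(1, 30), F), Pow(Add(1, F), -1)) = Mul(Pow(Add(1, F), -1), Add(Rational(1, 30), F)))
Mul(578, Function('s')(Function('C')(2, 5))) = Mul(578, Mul(Pow(Add(1, Mul(2, Add(1, 5))), -1), Add(Rational(1, 30), Mul(2, Add(1, 5))))) = Mul(578, Mul(Pow(Add(1, Mul(2, 6)), -1), Add(Rational(1, 30), Mul(2, 6)))) = Mul(578, Mul(Pow(Add(1, 12), -1), Add(Rational(1, 30), 12))) = Mul(578, Mul(Pow(13, -1), Rational(361, 30))) = Mul(578, Mul(Rational(1, 13), Rational(361, 30))) = Mul(578, Rational(361, 390)) = Rational(104329, 195)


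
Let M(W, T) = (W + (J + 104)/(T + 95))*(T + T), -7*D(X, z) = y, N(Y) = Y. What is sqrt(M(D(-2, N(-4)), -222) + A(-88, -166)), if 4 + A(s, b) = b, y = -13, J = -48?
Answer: I*sqrt(631302014)/889 ≈ 28.263*I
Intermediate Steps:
D(X, z) = 13/7 (D(X, z) = -1/7*(-13) = 13/7)
M(W, T) = 2*T*(W + 56/(95 + T)) (M(W, T) = (W + (-48 + 104)/(T + 95))*(T + T) = (W + 56/(95 + T))*(2*T) = 2*T*(W + 56/(95 + T)))
A(s, b) = -4 + b
sqrt(M(D(-2, N(-4)), -222) + A(-88, -166)) = sqrt(2*(-222)*(56 + 95*(13/7) - 222*13/7)/(95 - 222) + (-4 - 166)) = sqrt(2*(-222)*(56 + 1235/7 - 2886/7)/(-127) - 170) = sqrt(2*(-222)*(-1/127)*(-1259/7) - 170) = sqrt(-558996/889 - 170) = sqrt(-710126/889) = I*sqrt(631302014)/889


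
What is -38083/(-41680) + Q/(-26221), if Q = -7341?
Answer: 1304547223/1092891280 ≈ 1.1937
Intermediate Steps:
-38083/(-41680) + Q/(-26221) = -38083/(-41680) - 7341/(-26221) = -38083*(-1/41680) - 7341*(-1/26221) = 38083/41680 + 7341/26221 = 1304547223/1092891280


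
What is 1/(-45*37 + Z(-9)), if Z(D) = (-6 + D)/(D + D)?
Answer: -6/9985 ≈ -0.00060090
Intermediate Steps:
Z(D) = (-6 + D)/(2*D) (Z(D) = (-6 + D)/((2*D)) = (-6 + D)*(1/(2*D)) = (-6 + D)/(2*D))
1/(-45*37 + Z(-9)) = 1/(-45*37 + (1/2)*(-6 - 9)/(-9)) = 1/(-1665 + (1/2)*(-1/9)*(-15)) = 1/(-1665 + 5/6) = 1/(-9985/6) = -6/9985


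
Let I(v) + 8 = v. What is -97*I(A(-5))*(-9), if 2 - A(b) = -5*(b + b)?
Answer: -48888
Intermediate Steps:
A(b) = 2 + 10*b (A(b) = 2 - (-5)*(b + b) = 2 - (-5)*2*b = 2 - (-10)*b = 2 + 10*b)
I(v) = -8 + v
-97*I(A(-5))*(-9) = -97*(-8 + (2 + 10*(-5)))*(-9) = -97*(-8 + (2 - 50))*(-9) = -97*(-8 - 48)*(-9) = -97*(-56)*(-9) = 5432*(-9) = -48888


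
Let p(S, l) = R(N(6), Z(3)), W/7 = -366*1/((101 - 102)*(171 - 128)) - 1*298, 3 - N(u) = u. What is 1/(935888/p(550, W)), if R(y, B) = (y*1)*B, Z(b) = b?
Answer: -9/935888 ≈ -9.6165e-6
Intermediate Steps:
N(u) = 3 - u
R(y, B) = B*y (R(y, B) = y*B = B*y)
W = -87136/43 (W = 7*(-366*1/((101 - 102)*(171 - 128)) - 1*298) = 7*(-366/(43*(-1)) - 298) = 7*(-366/(-43) - 298) = 7*(-366*(-1/43) - 298) = 7*(366/43 - 298) = 7*(-12448/43) = -87136/43 ≈ -2026.4)
p(S, l) = -9 (p(S, l) = 3*(3 - 1*6) = 3*(3 - 6) = 3*(-3) = -9)
1/(935888/p(550, W)) = 1/(935888/(-9)) = 1/(935888*(-1/9)) = 1/(-935888/9) = -9/935888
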